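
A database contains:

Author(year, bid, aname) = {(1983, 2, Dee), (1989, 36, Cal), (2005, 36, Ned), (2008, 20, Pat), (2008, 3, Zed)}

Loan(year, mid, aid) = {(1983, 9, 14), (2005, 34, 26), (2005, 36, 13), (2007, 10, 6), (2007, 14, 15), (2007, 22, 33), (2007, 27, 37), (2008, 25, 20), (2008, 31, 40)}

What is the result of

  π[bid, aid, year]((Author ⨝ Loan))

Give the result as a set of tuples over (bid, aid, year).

{(2, 14, 1983), (20, 20, 2008), (20, 40, 2008), (3, 20, 2008), (3, 40, 2008), (36, 13, 2005), (36, 26, 2005)}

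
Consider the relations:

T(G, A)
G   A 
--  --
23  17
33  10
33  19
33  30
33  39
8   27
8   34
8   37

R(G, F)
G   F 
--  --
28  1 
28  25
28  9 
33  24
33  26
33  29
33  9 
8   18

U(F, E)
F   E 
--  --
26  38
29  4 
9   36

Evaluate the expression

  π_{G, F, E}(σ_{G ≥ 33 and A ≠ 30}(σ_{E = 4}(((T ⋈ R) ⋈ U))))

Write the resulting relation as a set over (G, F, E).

{(33, 29, 4)}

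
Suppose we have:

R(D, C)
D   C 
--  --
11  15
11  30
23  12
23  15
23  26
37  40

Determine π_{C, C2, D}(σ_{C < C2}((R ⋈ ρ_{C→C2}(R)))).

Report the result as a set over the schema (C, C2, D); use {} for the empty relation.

{(12, 15, 23), (12, 26, 23), (15, 26, 23), (15, 30, 11)}

ρ[C→C2]: schema becomes (D, C2); tuples unchanged.
Natural join on D: {(11, 15, 15), (11, 15, 30), (11, 30, 15), (11, 30, 30), (23, 12, 12), (23, 12, 15), (23, 12, 26), (23, 15, 12), (23, 15, 15), (23, 15, 26), (23, 26, 12), (23, 26, 15), (23, 26, 26), (37, 40, 40)}
Selection C < C2: {(11, 15, 30), (23, 12, 15), (23, 12, 26), (23, 15, 26)}
Keep only column(s) C, C2, D: {(12, 15, 23), (12, 26, 23), (15, 26, 23), (15, 30, 11)}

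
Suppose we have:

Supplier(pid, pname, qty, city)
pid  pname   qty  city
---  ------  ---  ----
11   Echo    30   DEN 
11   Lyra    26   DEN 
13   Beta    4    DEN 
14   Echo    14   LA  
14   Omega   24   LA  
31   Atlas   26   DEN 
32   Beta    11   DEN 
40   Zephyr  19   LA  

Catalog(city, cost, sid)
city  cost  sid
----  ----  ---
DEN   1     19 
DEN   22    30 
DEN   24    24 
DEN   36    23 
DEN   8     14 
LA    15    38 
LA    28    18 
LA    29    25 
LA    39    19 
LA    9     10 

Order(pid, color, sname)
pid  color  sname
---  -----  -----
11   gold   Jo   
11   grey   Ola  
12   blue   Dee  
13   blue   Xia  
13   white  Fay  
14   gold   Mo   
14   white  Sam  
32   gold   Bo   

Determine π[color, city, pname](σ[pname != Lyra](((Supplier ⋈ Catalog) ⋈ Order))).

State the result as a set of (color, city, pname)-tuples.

{(blue, DEN, Beta), (gold, DEN, Beta), (gold, DEN, Echo), (gold, LA, Echo), (gold, LA, Omega), (grey, DEN, Echo), (white, DEN, Beta), (white, LA, Echo), (white, LA, Omega)}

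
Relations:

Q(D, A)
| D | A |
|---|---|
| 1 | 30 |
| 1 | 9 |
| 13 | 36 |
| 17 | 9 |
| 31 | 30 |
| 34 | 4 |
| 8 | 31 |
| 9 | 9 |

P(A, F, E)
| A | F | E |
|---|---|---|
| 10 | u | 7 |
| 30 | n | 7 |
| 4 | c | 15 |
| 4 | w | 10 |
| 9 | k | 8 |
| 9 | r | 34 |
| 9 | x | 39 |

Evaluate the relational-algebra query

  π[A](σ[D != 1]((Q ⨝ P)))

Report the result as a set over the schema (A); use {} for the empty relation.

Natural join on A: {(1, 30, n, 7), (1, 9, k, 8), (1, 9, r, 34), (1, 9, x, 39), (17, 9, k, 8), (17, 9, r, 34), (17, 9, x, 39), (31, 30, n, 7), (34, 4, c, 15), (34, 4, w, 10), (9, 9, k, 8), (9, 9, r, 34), (9, 9, x, 39)}
Apply σ_{D != 1}; surviving tuples: {(17, 9, k, 8), (17, 9, r, 34), (17, 9, x, 39), (31, 30, n, 7), (34, 4, c, 15), (34, 4, w, 10), (9, 9, k, 8), (9, 9, r, 34), (9, 9, x, 39)}
π_{A} gives {30, 4, 9} (6 duplicate(s) eliminated).

{30, 4, 9}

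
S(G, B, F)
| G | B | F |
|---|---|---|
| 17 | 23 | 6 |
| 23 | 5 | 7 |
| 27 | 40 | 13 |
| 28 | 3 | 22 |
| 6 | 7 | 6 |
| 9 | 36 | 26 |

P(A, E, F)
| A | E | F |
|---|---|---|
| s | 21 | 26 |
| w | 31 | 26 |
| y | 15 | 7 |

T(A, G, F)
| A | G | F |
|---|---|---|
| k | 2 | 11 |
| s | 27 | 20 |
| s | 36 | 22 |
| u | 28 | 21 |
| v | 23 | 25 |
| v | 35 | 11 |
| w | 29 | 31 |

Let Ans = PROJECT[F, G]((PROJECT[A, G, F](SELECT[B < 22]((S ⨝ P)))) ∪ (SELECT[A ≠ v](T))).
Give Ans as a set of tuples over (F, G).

{(11, 2), (20, 27), (21, 28), (22, 36), (31, 29), (7, 23)}

S ⋈ P (natural join on F): {(23, 5, 7, y, 15), (9, 36, 26, s, 21), (9, 36, 26, w, 31)}
Selection B < 22: {(23, 5, 7, y, 15)}
π[A, G, F]: project onto (A, G, F) → {(y, 23, 7)}
Selection A ≠ v: {(k, 2, 11), (s, 27, 20), (s, 36, 22), (u, 28, 21), (w, 29, 31)}
Union: {(y, 23, 7)} with {(k, 2, 11), (s, 27, 20), (s, 36, 22), (u, 28, 21), (w, 29, 31)} → {(k, 2, 11), (s, 27, 20), (s, 36, 22), (u, 28, 21), (w, 29, 31), (y, 23, 7)}
π[F, G]: project onto (F, G) → {(11, 2), (20, 27), (21, 28), (22, 36), (31, 29), (7, 23)}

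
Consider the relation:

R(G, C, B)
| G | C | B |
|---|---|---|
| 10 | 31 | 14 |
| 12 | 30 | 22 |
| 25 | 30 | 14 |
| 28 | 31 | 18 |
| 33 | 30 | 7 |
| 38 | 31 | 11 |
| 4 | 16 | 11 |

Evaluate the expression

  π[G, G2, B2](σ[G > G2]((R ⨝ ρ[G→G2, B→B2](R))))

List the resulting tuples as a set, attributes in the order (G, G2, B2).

ρ[G→G2, B→B2]: schema becomes (G2, C, B2); tuples unchanged.
Joining R and ρ[G→G2, B→B2](R) on C yields {(10, 31, 14, 10, 14), (10, 31, 14, 28, 18), (10, 31, 14, 38, 11), (12, 30, 22, 12, 22), (12, 30, 22, 25, 14), (12, 30, 22, 33, 7), (25, 30, 14, 12, 22), (25, 30, 14, 25, 14), (25, 30, 14, 33, 7), (28, 31, 18, 10, 14), (28, 31, 18, 28, 18), (28, 31, 18, 38, 11), (33, 30, 7, 12, 22), (33, 30, 7, 25, 14), (33, 30, 7, 33, 7), (38, 31, 11, 10, 14), (38, 31, 11, 28, 18), (38, 31, 11, 38, 11), (4, 16, 11, 4, 11)}.
σ[G > G2]: keep tuples satisfying G > G2 → {(25, 30, 14, 12, 22), (28, 31, 18, 10, 14), (33, 30, 7, 12, 22), (33, 30, 7, 25, 14), (38, 31, 11, 10, 14), (38, 31, 11, 28, 18)}
Projecting to G, G2, B2: {(25, 12, 22), (28, 10, 14), (33, 12, 22), (33, 25, 14), (38, 10, 14), (38, 28, 18)}

{(25, 12, 22), (28, 10, 14), (33, 12, 22), (33, 25, 14), (38, 10, 14), (38, 28, 18)}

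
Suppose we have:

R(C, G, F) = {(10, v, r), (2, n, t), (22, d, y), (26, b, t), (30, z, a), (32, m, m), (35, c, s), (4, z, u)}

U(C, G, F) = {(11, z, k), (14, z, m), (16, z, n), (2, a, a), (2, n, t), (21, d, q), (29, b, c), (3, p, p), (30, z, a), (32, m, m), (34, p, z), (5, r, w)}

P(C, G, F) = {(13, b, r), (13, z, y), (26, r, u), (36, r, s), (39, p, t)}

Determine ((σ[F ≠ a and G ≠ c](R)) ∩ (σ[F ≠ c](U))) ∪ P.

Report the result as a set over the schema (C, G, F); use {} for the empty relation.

{(13, b, r), (13, z, y), (2, n, t), (26, r, u), (32, m, m), (36, r, s), (39, p, t)}

Selection F ≠ a and G ≠ c: {(10, v, r), (2, n, t), (22, d, y), (26, b, t), (32, m, m), (4, z, u)}
Selection F ≠ c: {(11, z, k), (14, z, m), (16, z, n), (2, a, a), (2, n, t), (21, d, q), (3, p, p), (30, z, a), (32, m, m), (34, p, z), (5, r, w)}
Intersection: {(10, v, r), (2, n, t), (22, d, y), (26, b, t), (32, m, m), (4, z, u)} with {(11, z, k), (14, z, m), (16, z, n), (2, a, a), (2, n, t), (21, d, q), (3, p, p), (30, z, a), (32, m, m), (34, p, z), (5, r, w)} → {(2, n, t), (32, m, m)}
Union: {(2, n, t), (32, m, m)} with {(13, b, r), (13, z, y), (26, r, u), (36, r, s), (39, p, t)} → {(13, b, r), (13, z, y), (2, n, t), (26, r, u), (32, m, m), (36, r, s), (39, p, t)}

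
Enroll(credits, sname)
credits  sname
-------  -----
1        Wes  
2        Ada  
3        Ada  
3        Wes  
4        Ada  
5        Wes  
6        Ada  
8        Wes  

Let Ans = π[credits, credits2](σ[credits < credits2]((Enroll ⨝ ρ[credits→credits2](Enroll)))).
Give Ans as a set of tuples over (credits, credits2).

{(1, 3), (1, 5), (1, 8), (2, 3), (2, 4), (2, 6), (3, 4), (3, 5), (3, 6), (3, 8), (4, 6), (5, 8)}

ρ[credits→credits2]: schema becomes (credits2, sname); tuples unchanged.
Enroll ⋈ ρ[credits→credits2](Enroll) (natural join on sname): {(1, Wes, 1), (1, Wes, 3), (1, Wes, 5), (1, Wes, 8), (2, Ada, 2), (2, Ada, 3), (2, Ada, 4), (2, Ada, 6), (3, Ada, 2), (3, Ada, 3), (3, Ada, 4), (3, Ada, 6), (3, Wes, 1), (3, Wes, 3), (3, Wes, 5), (3, Wes, 8), (4, Ada, 2), (4, Ada, 3), (4, Ada, 4), (4, Ada, 6), (5, Wes, 1), (5, Wes, 3), (5, Wes, 5), (5, Wes, 8), (6, Ada, 2), (6, Ada, 3), (6, Ada, 4), (6, Ada, 6), (8, Wes, 1), (8, Wes, 3), (8, Wes, 5), (8, Wes, 8)}
Filtering on credits < credits2 leaves {(1, Wes, 3), (1, Wes, 5), (1, Wes, 8), (2, Ada, 3), (2, Ada, 4), (2, Ada, 6), (3, Ada, 4), (3, Ada, 6), (3, Wes, 5), (3, Wes, 8), (4, Ada, 6), (5, Wes, 8)}.
π[credits, credits2]: project onto (credits, credits2) → {(1, 3), (1, 5), (1, 8), (2, 3), (2, 4), (2, 6), (3, 4), (3, 5), (3, 6), (3, 8), (4, 6), (5, 8)}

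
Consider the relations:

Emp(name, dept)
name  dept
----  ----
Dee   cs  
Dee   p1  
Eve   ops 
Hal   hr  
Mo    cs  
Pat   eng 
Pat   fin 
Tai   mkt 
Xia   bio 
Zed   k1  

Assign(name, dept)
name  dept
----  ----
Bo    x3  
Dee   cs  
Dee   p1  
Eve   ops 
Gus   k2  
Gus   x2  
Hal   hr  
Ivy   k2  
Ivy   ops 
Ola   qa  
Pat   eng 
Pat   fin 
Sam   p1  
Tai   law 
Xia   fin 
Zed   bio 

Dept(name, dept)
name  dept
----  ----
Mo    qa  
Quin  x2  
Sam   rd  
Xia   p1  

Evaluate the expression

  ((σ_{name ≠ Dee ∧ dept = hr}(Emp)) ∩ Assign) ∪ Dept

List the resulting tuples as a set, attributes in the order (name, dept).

{(Hal, hr), (Mo, qa), (Quin, x2), (Sam, rd), (Xia, p1)}

Filtering on name ≠ Dee ∧ dept = hr leaves {(Hal, hr)}.
Set intersection of the two operands is {(Hal, hr)}.
Set union of the two operands is {(Hal, hr), (Mo, qa), (Quin, x2), (Sam, rd), (Xia, p1)}.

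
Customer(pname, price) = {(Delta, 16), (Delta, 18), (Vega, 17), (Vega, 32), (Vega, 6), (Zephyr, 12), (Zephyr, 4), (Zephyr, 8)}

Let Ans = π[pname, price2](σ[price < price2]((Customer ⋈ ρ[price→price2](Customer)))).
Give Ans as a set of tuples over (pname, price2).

{(Delta, 18), (Vega, 17), (Vega, 32), (Zephyr, 12), (Zephyr, 8)}

ρ[price→price2]: schema becomes (pname, price2); tuples unchanged.
Joining Customer and ρ[price→price2](Customer) on pname yields {(Delta, 16, 16), (Delta, 16, 18), (Delta, 18, 16), (Delta, 18, 18), (Vega, 17, 17), (Vega, 17, 32), (Vega, 17, 6), (Vega, 32, 17), (Vega, 32, 32), (Vega, 32, 6), (Vega, 6, 17), (Vega, 6, 32), (Vega, 6, 6), (Zephyr, 12, 12), (Zephyr, 12, 4), (Zephyr, 12, 8), (Zephyr, 4, 12), (Zephyr, 4, 4), (Zephyr, 4, 8), (Zephyr, 8, 12), (Zephyr, 8, 4), (Zephyr, 8, 8)}.
Selection price < price2: {(Delta, 16, 18), (Vega, 17, 32), (Vega, 6, 17), (Vega, 6, 32), (Zephyr, 4, 12), (Zephyr, 4, 8), (Zephyr, 8, 12)}
π_{pname, price2} gives {(Delta, 18), (Vega, 17), (Vega, 32), (Zephyr, 12), (Zephyr, 8)} (2 duplicate(s) eliminated).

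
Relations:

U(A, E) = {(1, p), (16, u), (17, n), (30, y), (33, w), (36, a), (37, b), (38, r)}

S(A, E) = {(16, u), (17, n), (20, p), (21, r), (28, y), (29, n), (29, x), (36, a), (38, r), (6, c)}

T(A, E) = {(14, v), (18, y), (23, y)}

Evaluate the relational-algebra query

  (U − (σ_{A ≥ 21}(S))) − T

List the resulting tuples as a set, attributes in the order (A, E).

{(1, p), (16, u), (17, n), (30, y), (33, w), (37, b)}

Selection A ≥ 21: {(21, r), (28, y), (29, n), (29, x), (36, a), (38, r)}
Taking the difference: {(1, p), (16, u), (17, n), (30, y), (33, w), (37, b)}
Taking the difference: {(1, p), (16, u), (17, n), (30, y), (33, w), (37, b)}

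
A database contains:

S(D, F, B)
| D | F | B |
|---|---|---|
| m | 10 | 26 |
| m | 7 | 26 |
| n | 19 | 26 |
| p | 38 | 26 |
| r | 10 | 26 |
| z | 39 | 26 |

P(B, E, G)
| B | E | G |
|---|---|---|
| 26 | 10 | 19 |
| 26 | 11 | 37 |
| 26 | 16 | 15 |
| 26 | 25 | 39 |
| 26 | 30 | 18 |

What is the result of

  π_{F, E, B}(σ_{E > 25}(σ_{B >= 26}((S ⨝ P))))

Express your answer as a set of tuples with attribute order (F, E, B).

{(10, 30, 26), (19, 30, 26), (38, 30, 26), (39, 30, 26), (7, 30, 26)}

Joining S and P on B yields {(m, 10, 26, 10, 19), (m, 10, 26, 11, 37), (m, 10, 26, 16, 15), (m, 10, 26, 25, 39), (m, 10, 26, 30, 18), (m, 7, 26, 10, 19), (m, 7, 26, 11, 37), (m, 7, 26, 16, 15), (m, 7, 26, 25, 39), (m, 7, 26, 30, 18), (n, 19, 26, 10, 19), (n, 19, 26, 11, 37), (n, 19, 26, 16, 15), (n, 19, 26, 25, 39), (n, 19, 26, 30, 18), (p, 38, 26, 10, 19), (p, 38, 26, 11, 37), (p, 38, 26, 16, 15), (p, 38, 26, 25, 39), (p, 38, 26, 30, 18), (r, 10, 26, 10, 19), (r, 10, 26, 11, 37), (r, 10, 26, 16, 15), (r, 10, 26, 25, 39), (r, 10, 26, 30, 18), (z, 39, 26, 10, 19), (z, 39, 26, 11, 37), (z, 39, 26, 16, 15), (z, 39, 26, 25, 39), (z, 39, 26, 30, 18)}.
σ[B >= 26]: keep tuples satisfying B >= 26 → {(m, 10, 26, 10, 19), (m, 10, 26, 11, 37), (m, 10, 26, 16, 15), (m, 10, 26, 25, 39), (m, 10, 26, 30, 18), (m, 7, 26, 10, 19), (m, 7, 26, 11, 37), (m, 7, 26, 16, 15), (m, 7, 26, 25, 39), (m, 7, 26, 30, 18), (n, 19, 26, 10, 19), (n, 19, 26, 11, 37), (n, 19, 26, 16, 15), (n, 19, 26, 25, 39), (n, 19, 26, 30, 18), (p, 38, 26, 10, 19), (p, 38, 26, 11, 37), (p, 38, 26, 16, 15), (p, 38, 26, 25, 39), (p, 38, 26, 30, 18), (r, 10, 26, 10, 19), (r, 10, 26, 11, 37), (r, 10, 26, 16, 15), (r, 10, 26, 25, 39), (r, 10, 26, 30, 18), (z, 39, 26, 10, 19), (z, 39, 26, 11, 37), (z, 39, 26, 16, 15), (z, 39, 26, 25, 39), (z, 39, 26, 30, 18)}
σ[E > 25]: keep tuples satisfying E > 25 → {(m, 10, 26, 30, 18), (m, 7, 26, 30, 18), (n, 19, 26, 30, 18), (p, 38, 26, 30, 18), (r, 10, 26, 30, 18), (z, 39, 26, 30, 18)}
π_{F, E, B} gives {(10, 30, 26), (19, 30, 26), (38, 30, 26), (39, 30, 26), (7, 30, 26)} (1 duplicate(s) eliminated).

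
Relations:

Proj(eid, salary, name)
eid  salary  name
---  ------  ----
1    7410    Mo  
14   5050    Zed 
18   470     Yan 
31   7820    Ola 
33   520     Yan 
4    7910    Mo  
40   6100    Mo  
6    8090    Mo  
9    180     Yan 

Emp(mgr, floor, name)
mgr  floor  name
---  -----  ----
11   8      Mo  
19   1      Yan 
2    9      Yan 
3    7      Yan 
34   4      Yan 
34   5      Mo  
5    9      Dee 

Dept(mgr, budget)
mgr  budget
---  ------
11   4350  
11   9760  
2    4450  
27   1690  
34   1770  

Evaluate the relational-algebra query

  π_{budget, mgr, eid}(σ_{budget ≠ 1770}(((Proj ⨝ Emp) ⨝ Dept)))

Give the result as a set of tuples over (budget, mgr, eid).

Proj ⋈ Emp (natural join on name): {(1, 7410, Mo, 11, 8), (1, 7410, Mo, 34, 5), (18, 470, Yan, 19, 1), (18, 470, Yan, 2, 9), (18, 470, Yan, 3, 7), (18, 470, Yan, 34, 4), (33, 520, Yan, 19, 1), (33, 520, Yan, 2, 9), (33, 520, Yan, 3, 7), (33, 520, Yan, 34, 4), (4, 7910, Mo, 11, 8), (4, 7910, Mo, 34, 5), (40, 6100, Mo, 11, 8), (40, 6100, Mo, 34, 5), (6, 8090, Mo, 11, 8), (6, 8090, Mo, 34, 5), (9, 180, Yan, 19, 1), (9, 180, Yan, 2, 9), (9, 180, Yan, 3, 7), (9, 180, Yan, 34, 4)}
(Proj ⨝ Emp) ⋈ Dept (natural join on mgr): {(1, 7410, Mo, 11, 8, 4350), (1, 7410, Mo, 11, 8, 9760), (1, 7410, Mo, 34, 5, 1770), (18, 470, Yan, 2, 9, 4450), (18, 470, Yan, 34, 4, 1770), (33, 520, Yan, 2, 9, 4450), (33, 520, Yan, 34, 4, 1770), (4, 7910, Mo, 11, 8, 4350), (4, 7910, Mo, 11, 8, 9760), (4, 7910, Mo, 34, 5, 1770), (40, 6100, Mo, 11, 8, 4350), (40, 6100, Mo, 11, 8, 9760), (40, 6100, Mo, 34, 5, 1770), (6, 8090, Mo, 11, 8, 4350), (6, 8090, Mo, 11, 8, 9760), (6, 8090, Mo, 34, 5, 1770), (9, 180, Yan, 2, 9, 4450), (9, 180, Yan, 34, 4, 1770)}
Selection budget ≠ 1770: {(1, 7410, Mo, 11, 8, 4350), (1, 7410, Mo, 11, 8, 9760), (18, 470, Yan, 2, 9, 4450), (33, 520, Yan, 2, 9, 4450), (4, 7910, Mo, 11, 8, 4350), (4, 7910, Mo, 11, 8, 9760), (40, 6100, Mo, 11, 8, 4350), (40, 6100, Mo, 11, 8, 9760), (6, 8090, Mo, 11, 8, 4350), (6, 8090, Mo, 11, 8, 9760), (9, 180, Yan, 2, 9, 4450)}
Projecting to budget, mgr, eid: {(4350, 11, 1), (4350, 11, 4), (4350, 11, 40), (4350, 11, 6), (4450, 2, 18), (4450, 2, 33), (4450, 2, 9), (9760, 11, 1), (9760, 11, 4), (9760, 11, 40), (9760, 11, 6)}

{(4350, 11, 1), (4350, 11, 4), (4350, 11, 40), (4350, 11, 6), (4450, 2, 18), (4450, 2, 33), (4450, 2, 9), (9760, 11, 1), (9760, 11, 4), (9760, 11, 40), (9760, 11, 6)}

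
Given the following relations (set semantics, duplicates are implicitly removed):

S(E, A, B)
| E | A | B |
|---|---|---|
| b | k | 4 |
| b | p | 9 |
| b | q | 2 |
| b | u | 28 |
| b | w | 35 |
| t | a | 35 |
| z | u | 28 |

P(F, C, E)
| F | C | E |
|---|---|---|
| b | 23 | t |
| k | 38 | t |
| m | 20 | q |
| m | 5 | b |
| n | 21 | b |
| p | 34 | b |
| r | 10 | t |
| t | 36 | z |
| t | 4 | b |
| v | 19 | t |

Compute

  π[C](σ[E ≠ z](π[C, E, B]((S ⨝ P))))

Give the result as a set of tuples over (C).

{10, 19, 21, 23, 34, 38, 4, 5}

S ⋈ P (natural join on E): {(b, k, 4, m, 5), (b, k, 4, n, 21), (b, k, 4, p, 34), (b, k, 4, t, 4), (b, p, 9, m, 5), (b, p, 9, n, 21), (b, p, 9, p, 34), (b, p, 9, t, 4), (b, q, 2, m, 5), (b, q, 2, n, 21), (b, q, 2, p, 34), (b, q, 2, t, 4), (b, u, 28, m, 5), (b, u, 28, n, 21), (b, u, 28, p, 34), (b, u, 28, t, 4), (b, w, 35, m, 5), (b, w, 35, n, 21), (b, w, 35, p, 34), (b, w, 35, t, 4), (t, a, 35, b, 23), (t, a, 35, k, 38), (t, a, 35, r, 10), (t, a, 35, v, 19), (z, u, 28, t, 36)}
π_{C, E, B} gives {(10, t, 35), (19, t, 35), (21, b, 2), (21, b, 28), (21, b, 35), (21, b, 4), (21, b, 9), (23, t, 35), (34, b, 2), (34, b, 28), (34, b, 35), (34, b, 4), (34, b, 9), (36, z, 28), (38, t, 35), (4, b, 2), (4, b, 28), (4, b, 35), (4, b, 4), (4, b, 9), (5, b, 2), (5, b, 28), (5, b, 35), (5, b, 4), (5, b, 9)}.
Apply σ_{E ≠ z}; surviving tuples: {(10, t, 35), (19, t, 35), (21, b, 2), (21, b, 28), (21, b, 35), (21, b, 4), (21, b, 9), (23, t, 35), (34, b, 2), (34, b, 28), (34, b, 35), (34, b, 4), (34, b, 9), (38, t, 35), (4, b, 2), (4, b, 28), (4, b, 35), (4, b, 4), (4, b, 9), (5, b, 2), (5, b, 28), (5, b, 35), (5, b, 4), (5, b, 9)}
π_{C} gives {10, 19, 21, 23, 34, 38, 4, 5} (16 duplicate(s) eliminated).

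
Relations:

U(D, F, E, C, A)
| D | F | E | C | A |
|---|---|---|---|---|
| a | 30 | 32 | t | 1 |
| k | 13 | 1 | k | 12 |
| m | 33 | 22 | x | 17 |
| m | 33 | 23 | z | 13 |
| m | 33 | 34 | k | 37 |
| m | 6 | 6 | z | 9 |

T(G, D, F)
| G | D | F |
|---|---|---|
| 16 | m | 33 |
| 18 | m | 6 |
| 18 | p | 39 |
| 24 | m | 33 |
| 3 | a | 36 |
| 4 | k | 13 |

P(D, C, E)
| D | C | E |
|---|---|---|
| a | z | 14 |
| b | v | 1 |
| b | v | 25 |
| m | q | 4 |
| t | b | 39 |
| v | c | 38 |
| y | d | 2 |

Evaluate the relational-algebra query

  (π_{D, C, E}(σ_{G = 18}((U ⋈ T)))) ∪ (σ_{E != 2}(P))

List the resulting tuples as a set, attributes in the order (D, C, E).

{(a, z, 14), (b, v, 1), (b, v, 25), (m, q, 4), (m, z, 6), (t, b, 39), (v, c, 38)}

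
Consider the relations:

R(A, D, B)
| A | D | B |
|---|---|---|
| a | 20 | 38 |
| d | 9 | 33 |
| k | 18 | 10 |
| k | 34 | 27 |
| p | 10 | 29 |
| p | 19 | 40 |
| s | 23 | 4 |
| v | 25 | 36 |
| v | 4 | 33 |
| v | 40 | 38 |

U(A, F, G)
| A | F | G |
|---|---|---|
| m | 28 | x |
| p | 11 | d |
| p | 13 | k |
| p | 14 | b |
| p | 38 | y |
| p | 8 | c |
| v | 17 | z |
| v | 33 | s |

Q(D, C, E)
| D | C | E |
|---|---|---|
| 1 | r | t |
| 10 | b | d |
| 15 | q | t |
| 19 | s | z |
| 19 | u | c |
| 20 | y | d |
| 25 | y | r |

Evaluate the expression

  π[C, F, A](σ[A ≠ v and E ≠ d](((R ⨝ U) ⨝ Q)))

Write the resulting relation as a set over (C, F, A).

Joining R and U on A yields {(p, 10, 29, 11, d), (p, 10, 29, 13, k), (p, 10, 29, 14, b), (p, 10, 29, 38, y), (p, 10, 29, 8, c), (p, 19, 40, 11, d), (p, 19, 40, 13, k), (p, 19, 40, 14, b), (p, 19, 40, 38, y), (p, 19, 40, 8, c), (v, 25, 36, 17, z), (v, 25, 36, 33, s), (v, 4, 33, 17, z), (v, 4, 33, 33, s), (v, 40, 38, 17, z), (v, 40, 38, 33, s)}.
Joining (R ⨝ U) and Q on D yields {(p, 10, 29, 11, d, b, d), (p, 10, 29, 13, k, b, d), (p, 10, 29, 14, b, b, d), (p, 10, 29, 38, y, b, d), (p, 10, 29, 8, c, b, d), (p, 19, 40, 11, d, s, z), (p, 19, 40, 11, d, u, c), (p, 19, 40, 13, k, s, z), (p, 19, 40, 13, k, u, c), (p, 19, 40, 14, b, s, z), (p, 19, 40, 14, b, u, c), (p, 19, 40, 38, y, s, z), (p, 19, 40, 38, y, u, c), (p, 19, 40, 8, c, s, z), (p, 19, 40, 8, c, u, c), (v, 25, 36, 17, z, y, r), (v, 25, 36, 33, s, y, r)}.
Filtering on A ≠ v and E ≠ d leaves {(p, 19, 40, 11, d, s, z), (p, 19, 40, 11, d, u, c), (p, 19, 40, 13, k, s, z), (p, 19, 40, 13, k, u, c), (p, 19, 40, 14, b, s, z), (p, 19, 40, 14, b, u, c), (p, 19, 40, 38, y, s, z), (p, 19, 40, 38, y, u, c), (p, 19, 40, 8, c, s, z), (p, 19, 40, 8, c, u, c)}.
π[C, F, A]: project onto (C, F, A) → {(s, 11, p), (s, 13, p), (s, 14, p), (s, 38, p), (s, 8, p), (u, 11, p), (u, 13, p), (u, 14, p), (u, 38, p), (u, 8, p)}

{(s, 11, p), (s, 13, p), (s, 14, p), (s, 38, p), (s, 8, p), (u, 11, p), (u, 13, p), (u, 14, p), (u, 38, p), (u, 8, p)}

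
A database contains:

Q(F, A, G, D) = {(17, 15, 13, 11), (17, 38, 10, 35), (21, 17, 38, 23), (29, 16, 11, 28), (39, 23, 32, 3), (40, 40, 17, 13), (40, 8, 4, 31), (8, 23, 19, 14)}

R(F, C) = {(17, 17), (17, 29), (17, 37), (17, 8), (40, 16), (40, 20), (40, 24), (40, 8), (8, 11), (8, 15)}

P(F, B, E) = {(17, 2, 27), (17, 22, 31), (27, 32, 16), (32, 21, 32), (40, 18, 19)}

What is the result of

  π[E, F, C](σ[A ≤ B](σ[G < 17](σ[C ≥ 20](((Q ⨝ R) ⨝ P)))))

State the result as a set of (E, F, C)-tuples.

{(19, 40, 20), (19, 40, 24), (31, 17, 29), (31, 17, 37)}

Q ⋈ R (natural join on F): {(17, 15, 13, 11, 17), (17, 15, 13, 11, 29), (17, 15, 13, 11, 37), (17, 15, 13, 11, 8), (17, 38, 10, 35, 17), (17, 38, 10, 35, 29), (17, 38, 10, 35, 37), (17, 38, 10, 35, 8), (40, 40, 17, 13, 16), (40, 40, 17, 13, 20), (40, 40, 17, 13, 24), (40, 40, 17, 13, 8), (40, 8, 4, 31, 16), (40, 8, 4, 31, 20), (40, 8, 4, 31, 24), (40, 8, 4, 31, 8), (8, 23, 19, 14, 11), (8, 23, 19, 14, 15)}
(Q ⨝ R) ⋈ P (natural join on F): {(17, 15, 13, 11, 17, 2, 27), (17, 15, 13, 11, 17, 22, 31), (17, 15, 13, 11, 29, 2, 27), (17, 15, 13, 11, 29, 22, 31), (17, 15, 13, 11, 37, 2, 27), (17, 15, 13, 11, 37, 22, 31), (17, 15, 13, 11, 8, 2, 27), (17, 15, 13, 11, 8, 22, 31), (17, 38, 10, 35, 17, 2, 27), (17, 38, 10, 35, 17, 22, 31), (17, 38, 10, 35, 29, 2, 27), (17, 38, 10, 35, 29, 22, 31), (17, 38, 10, 35, 37, 2, 27), (17, 38, 10, 35, 37, 22, 31), (17, 38, 10, 35, 8, 2, 27), (17, 38, 10, 35, 8, 22, 31), (40, 40, 17, 13, 16, 18, 19), (40, 40, 17, 13, 20, 18, 19), (40, 40, 17, 13, 24, 18, 19), (40, 40, 17, 13, 8, 18, 19), (40, 8, 4, 31, 16, 18, 19), (40, 8, 4, 31, 20, 18, 19), (40, 8, 4, 31, 24, 18, 19), (40, 8, 4, 31, 8, 18, 19)}
Selection C ≥ 20: {(17, 15, 13, 11, 29, 2, 27), (17, 15, 13, 11, 29, 22, 31), (17, 15, 13, 11, 37, 2, 27), (17, 15, 13, 11, 37, 22, 31), (17, 38, 10, 35, 29, 2, 27), (17, 38, 10, 35, 29, 22, 31), (17, 38, 10, 35, 37, 2, 27), (17, 38, 10, 35, 37, 22, 31), (40, 40, 17, 13, 20, 18, 19), (40, 40, 17, 13, 24, 18, 19), (40, 8, 4, 31, 20, 18, 19), (40, 8, 4, 31, 24, 18, 19)}
Selection G < 17: {(17, 15, 13, 11, 29, 2, 27), (17, 15, 13, 11, 29, 22, 31), (17, 15, 13, 11, 37, 2, 27), (17, 15, 13, 11, 37, 22, 31), (17, 38, 10, 35, 29, 2, 27), (17, 38, 10, 35, 29, 22, 31), (17, 38, 10, 35, 37, 2, 27), (17, 38, 10, 35, 37, 22, 31), (40, 8, 4, 31, 20, 18, 19), (40, 8, 4, 31, 24, 18, 19)}
Selection A ≤ B: {(17, 15, 13, 11, 29, 22, 31), (17, 15, 13, 11, 37, 22, 31), (40, 8, 4, 31, 20, 18, 19), (40, 8, 4, 31, 24, 18, 19)}
Projecting to E, F, C: {(19, 40, 20), (19, 40, 24), (31, 17, 29), (31, 17, 37)}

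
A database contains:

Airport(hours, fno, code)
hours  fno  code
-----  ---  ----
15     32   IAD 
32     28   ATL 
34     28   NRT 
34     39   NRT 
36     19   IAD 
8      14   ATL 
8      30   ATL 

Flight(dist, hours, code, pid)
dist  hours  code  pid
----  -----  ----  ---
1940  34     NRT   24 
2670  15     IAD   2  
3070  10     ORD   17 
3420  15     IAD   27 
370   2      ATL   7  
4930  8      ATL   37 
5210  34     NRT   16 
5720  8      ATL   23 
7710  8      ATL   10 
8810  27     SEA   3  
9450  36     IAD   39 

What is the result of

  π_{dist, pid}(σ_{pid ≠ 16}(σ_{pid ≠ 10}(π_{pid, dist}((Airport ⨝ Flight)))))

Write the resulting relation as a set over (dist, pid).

Airport ⋈ Flight (natural join on hours, code): {(15, 32, IAD, 2670, 2), (15, 32, IAD, 3420, 27), (34, 28, NRT, 1940, 24), (34, 28, NRT, 5210, 16), (34, 39, NRT, 1940, 24), (34, 39, NRT, 5210, 16), (36, 19, IAD, 9450, 39), (8, 14, ATL, 4930, 37), (8, 14, ATL, 5720, 23), (8, 14, ATL, 7710, 10), (8, 30, ATL, 4930, 37), (8, 30, ATL, 5720, 23), (8, 30, ATL, 7710, 10)}
Projecting to pid, dist (5 duplicate(s) eliminated): {(10, 7710), (16, 5210), (2, 2670), (23, 5720), (24, 1940), (27, 3420), (37, 4930), (39, 9450)}
Selection pid ≠ 10: {(16, 5210), (2, 2670), (23, 5720), (24, 1940), (27, 3420), (37, 4930), (39, 9450)}
Selection pid ≠ 16: {(2, 2670), (23, 5720), (24, 1940), (27, 3420), (37, 4930), (39, 9450)}
Projecting to dist, pid: {(1940, 24), (2670, 2), (3420, 27), (4930, 37), (5720, 23), (9450, 39)}

{(1940, 24), (2670, 2), (3420, 27), (4930, 37), (5720, 23), (9450, 39)}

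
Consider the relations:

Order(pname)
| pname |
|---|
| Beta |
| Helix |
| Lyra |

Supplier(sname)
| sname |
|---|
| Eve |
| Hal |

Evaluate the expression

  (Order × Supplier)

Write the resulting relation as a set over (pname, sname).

{(Beta, Eve), (Beta, Hal), (Helix, Eve), (Helix, Hal), (Lyra, Eve), (Lyra, Hal)}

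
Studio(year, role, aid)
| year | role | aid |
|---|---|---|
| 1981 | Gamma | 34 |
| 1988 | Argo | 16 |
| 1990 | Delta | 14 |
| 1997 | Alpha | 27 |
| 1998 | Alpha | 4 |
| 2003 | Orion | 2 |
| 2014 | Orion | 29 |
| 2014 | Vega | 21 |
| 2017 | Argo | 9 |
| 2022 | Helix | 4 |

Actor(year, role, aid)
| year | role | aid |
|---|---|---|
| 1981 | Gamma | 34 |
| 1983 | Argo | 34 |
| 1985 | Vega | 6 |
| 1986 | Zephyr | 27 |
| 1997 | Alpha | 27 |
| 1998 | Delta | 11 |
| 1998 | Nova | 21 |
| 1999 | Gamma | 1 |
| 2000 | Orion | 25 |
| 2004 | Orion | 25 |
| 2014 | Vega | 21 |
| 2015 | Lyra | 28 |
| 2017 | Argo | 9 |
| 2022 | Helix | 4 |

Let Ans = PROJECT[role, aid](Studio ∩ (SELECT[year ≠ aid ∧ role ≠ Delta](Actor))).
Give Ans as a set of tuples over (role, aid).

{(Alpha, 27), (Argo, 9), (Gamma, 34), (Helix, 4), (Vega, 21)}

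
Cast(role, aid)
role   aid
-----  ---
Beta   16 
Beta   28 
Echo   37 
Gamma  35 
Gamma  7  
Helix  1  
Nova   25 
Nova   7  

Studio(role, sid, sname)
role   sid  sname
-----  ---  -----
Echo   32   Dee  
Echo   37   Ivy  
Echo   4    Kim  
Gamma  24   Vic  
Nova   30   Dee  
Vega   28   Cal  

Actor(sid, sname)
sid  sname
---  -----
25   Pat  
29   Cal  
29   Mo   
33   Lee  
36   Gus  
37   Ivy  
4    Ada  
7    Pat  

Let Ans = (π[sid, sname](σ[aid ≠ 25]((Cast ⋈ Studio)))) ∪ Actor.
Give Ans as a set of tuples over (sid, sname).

Natural join on role: {(Echo, 37, 32, Dee), (Echo, 37, 37, Ivy), (Echo, 37, 4, Kim), (Gamma, 35, 24, Vic), (Gamma, 7, 24, Vic), (Nova, 25, 30, Dee), (Nova, 7, 30, Dee)}
Selection aid ≠ 25: {(Echo, 37, 32, Dee), (Echo, 37, 37, Ivy), (Echo, 37, 4, Kim), (Gamma, 35, 24, Vic), (Gamma, 7, 24, Vic), (Nova, 7, 30, Dee)}
Projecting to sid, sname (1 duplicate(s) eliminated): {(24, Vic), (30, Dee), (32, Dee), (37, Ivy), (4, Kim)}
Taking the union: {(24, Vic), (25, Pat), (29, Cal), (29, Mo), (30, Dee), (32, Dee), (33, Lee), (36, Gus), (37, Ivy), (4, Ada), (4, Kim), (7, Pat)}

{(24, Vic), (25, Pat), (29, Cal), (29, Mo), (30, Dee), (32, Dee), (33, Lee), (36, Gus), (37, Ivy), (4, Ada), (4, Kim), (7, Pat)}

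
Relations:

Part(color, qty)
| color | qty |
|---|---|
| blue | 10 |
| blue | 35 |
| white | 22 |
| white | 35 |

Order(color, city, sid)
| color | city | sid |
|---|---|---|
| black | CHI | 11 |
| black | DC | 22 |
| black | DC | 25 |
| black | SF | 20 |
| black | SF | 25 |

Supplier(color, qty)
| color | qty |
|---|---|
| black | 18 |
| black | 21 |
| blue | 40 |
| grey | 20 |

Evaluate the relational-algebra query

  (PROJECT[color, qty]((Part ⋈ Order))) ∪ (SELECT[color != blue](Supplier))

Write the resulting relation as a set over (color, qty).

Natural join on color: {}
π[color, qty]: project onto (color, qty) → {}
Filtering on color != blue leaves {(black, 18), (black, 21), (grey, 20)}.
Set union of the two operands is {(black, 18), (black, 21), (grey, 20)}.

{(black, 18), (black, 21), (grey, 20)}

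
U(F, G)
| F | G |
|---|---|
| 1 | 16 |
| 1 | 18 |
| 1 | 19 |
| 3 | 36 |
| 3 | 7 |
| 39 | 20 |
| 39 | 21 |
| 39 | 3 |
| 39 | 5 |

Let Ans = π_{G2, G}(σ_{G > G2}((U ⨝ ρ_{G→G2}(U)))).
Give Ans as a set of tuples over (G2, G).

ρ[G→G2]: schema becomes (F, G2); tuples unchanged.
Natural join on F: {(1, 16, 16), (1, 16, 18), (1, 16, 19), (1, 18, 16), (1, 18, 18), (1, 18, 19), (1, 19, 16), (1, 19, 18), (1, 19, 19), (3, 36, 36), (3, 36, 7), (3, 7, 36), (3, 7, 7), (39, 20, 20), (39, 20, 21), (39, 20, 3), (39, 20, 5), (39, 21, 20), (39, 21, 21), (39, 21, 3), (39, 21, 5), (39, 3, 20), (39, 3, 21), (39, 3, 3), (39, 3, 5), (39, 5, 20), (39, 5, 21), (39, 5, 3), (39, 5, 5)}
Filtering on G > G2 leaves {(1, 18, 16), (1, 19, 16), (1, 19, 18), (3, 36, 7), (39, 20, 3), (39, 20, 5), (39, 21, 20), (39, 21, 3), (39, 21, 5), (39, 5, 3)}.
Keep only column(s) G2, G: {(16, 18), (16, 19), (18, 19), (20, 21), (3, 20), (3, 21), (3, 5), (5, 20), (5, 21), (7, 36)}

{(16, 18), (16, 19), (18, 19), (20, 21), (3, 20), (3, 21), (3, 5), (5, 20), (5, 21), (7, 36)}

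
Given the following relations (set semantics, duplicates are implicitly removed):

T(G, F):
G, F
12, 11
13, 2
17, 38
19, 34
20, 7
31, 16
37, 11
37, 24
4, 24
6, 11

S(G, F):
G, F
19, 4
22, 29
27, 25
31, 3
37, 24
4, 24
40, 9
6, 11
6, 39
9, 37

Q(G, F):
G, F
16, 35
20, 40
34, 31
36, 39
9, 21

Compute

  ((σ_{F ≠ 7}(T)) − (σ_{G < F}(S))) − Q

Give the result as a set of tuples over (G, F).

{(12, 11), (13, 2), (17, 38), (19, 34), (31, 16), (37, 11), (37, 24)}

Filtering on F ≠ 7 leaves {(12, 11), (13, 2), (17, 38), (19, 34), (31, 16), (37, 11), (37, 24), (4, 24), (6, 11)}.
Filtering on G < F leaves {(22, 29), (4, 24), (6, 11), (6, 39), (9, 37)}.
Taking the difference: {(12, 11), (13, 2), (17, 38), (19, 34), (31, 16), (37, 11), (37, 24)}
Taking the difference: {(12, 11), (13, 2), (17, 38), (19, 34), (31, 16), (37, 11), (37, 24)}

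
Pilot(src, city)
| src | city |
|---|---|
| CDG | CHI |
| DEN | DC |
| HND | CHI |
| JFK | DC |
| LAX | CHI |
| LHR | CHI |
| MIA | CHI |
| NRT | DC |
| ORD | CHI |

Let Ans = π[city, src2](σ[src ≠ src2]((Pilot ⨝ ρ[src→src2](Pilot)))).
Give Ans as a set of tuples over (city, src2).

{(CHI, CDG), (CHI, HND), (CHI, LAX), (CHI, LHR), (CHI, MIA), (CHI, ORD), (DC, DEN), (DC, JFK), (DC, NRT)}

ρ[src→src2]: schema becomes (src2, city); tuples unchanged.
Pilot ⋈ ρ[src→src2](Pilot) (natural join on city): {(CDG, CHI, CDG), (CDG, CHI, HND), (CDG, CHI, LAX), (CDG, CHI, LHR), (CDG, CHI, MIA), (CDG, CHI, ORD), (DEN, DC, DEN), (DEN, DC, JFK), (DEN, DC, NRT), (HND, CHI, CDG), (HND, CHI, HND), (HND, CHI, LAX), (HND, CHI, LHR), (HND, CHI, MIA), (HND, CHI, ORD), (JFK, DC, DEN), (JFK, DC, JFK), (JFK, DC, NRT), (LAX, CHI, CDG), (LAX, CHI, HND), (LAX, CHI, LAX), (LAX, CHI, LHR), (LAX, CHI, MIA), (LAX, CHI, ORD), (LHR, CHI, CDG), (LHR, CHI, HND), (LHR, CHI, LAX), (LHR, CHI, LHR), (LHR, CHI, MIA), (LHR, CHI, ORD), (MIA, CHI, CDG), (MIA, CHI, HND), (MIA, CHI, LAX), (MIA, CHI, LHR), (MIA, CHI, MIA), (MIA, CHI, ORD), (NRT, DC, DEN), (NRT, DC, JFK), (NRT, DC, NRT), (ORD, CHI, CDG), (ORD, CHI, HND), (ORD, CHI, LAX), (ORD, CHI, LHR), (ORD, CHI, MIA), (ORD, CHI, ORD)}
Filtering on src ≠ src2 leaves {(CDG, CHI, HND), (CDG, CHI, LAX), (CDG, CHI, LHR), (CDG, CHI, MIA), (CDG, CHI, ORD), (DEN, DC, JFK), (DEN, DC, NRT), (HND, CHI, CDG), (HND, CHI, LAX), (HND, CHI, LHR), (HND, CHI, MIA), (HND, CHI, ORD), (JFK, DC, DEN), (JFK, DC, NRT), (LAX, CHI, CDG), (LAX, CHI, HND), (LAX, CHI, LHR), (LAX, CHI, MIA), (LAX, CHI, ORD), (LHR, CHI, CDG), (LHR, CHI, HND), (LHR, CHI, LAX), (LHR, CHI, MIA), (LHR, CHI, ORD), (MIA, CHI, CDG), (MIA, CHI, HND), (MIA, CHI, LAX), (MIA, CHI, LHR), (MIA, CHI, ORD), (NRT, DC, DEN), (NRT, DC, JFK), (ORD, CHI, CDG), (ORD, CHI, HND), (ORD, CHI, LAX), (ORD, CHI, LHR), (ORD, CHI, MIA)}.
Projecting to city, src2 (27 duplicate(s) eliminated): {(CHI, CDG), (CHI, HND), (CHI, LAX), (CHI, LHR), (CHI, MIA), (CHI, ORD), (DC, DEN), (DC, JFK), (DC, NRT)}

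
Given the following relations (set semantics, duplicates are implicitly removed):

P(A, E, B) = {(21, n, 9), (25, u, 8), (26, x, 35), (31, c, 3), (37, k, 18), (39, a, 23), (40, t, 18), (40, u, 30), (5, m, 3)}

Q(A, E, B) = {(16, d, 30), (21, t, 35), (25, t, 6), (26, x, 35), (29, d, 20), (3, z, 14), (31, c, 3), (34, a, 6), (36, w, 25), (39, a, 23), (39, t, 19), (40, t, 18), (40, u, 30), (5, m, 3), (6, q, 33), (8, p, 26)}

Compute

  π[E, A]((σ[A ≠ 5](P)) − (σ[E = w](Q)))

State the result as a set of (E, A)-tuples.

{(a, 39), (c, 31), (k, 37), (n, 21), (t, 40), (u, 25), (u, 40), (x, 26)}

Selection A ≠ 5: {(21, n, 9), (25, u, 8), (26, x, 35), (31, c, 3), (37, k, 18), (39, a, 23), (40, t, 18), (40, u, 30)}
Selection E = w: {(36, w, 25)}
Difference: {(21, n, 9), (25, u, 8), (26, x, 35), (31, c, 3), (37, k, 18), (39, a, 23), (40, t, 18), (40, u, 30)} with {(36, w, 25)} → {(21, n, 9), (25, u, 8), (26, x, 35), (31, c, 3), (37, k, 18), (39, a, 23), (40, t, 18), (40, u, 30)}
π_{E, A} gives {(a, 39), (c, 31), (k, 37), (n, 21), (t, 40), (u, 25), (u, 40), (x, 26)}.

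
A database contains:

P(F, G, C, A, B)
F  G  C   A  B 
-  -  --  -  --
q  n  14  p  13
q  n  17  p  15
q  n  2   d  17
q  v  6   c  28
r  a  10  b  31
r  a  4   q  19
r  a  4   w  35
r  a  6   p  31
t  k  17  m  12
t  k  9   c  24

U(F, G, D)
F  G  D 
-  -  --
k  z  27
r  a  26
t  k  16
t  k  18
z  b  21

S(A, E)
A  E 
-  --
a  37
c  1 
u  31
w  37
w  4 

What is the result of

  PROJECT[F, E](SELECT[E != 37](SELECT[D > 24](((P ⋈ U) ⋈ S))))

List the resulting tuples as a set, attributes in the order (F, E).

Natural join on F, G: {(r, a, 10, b, 31, 26), (r, a, 4, q, 19, 26), (r, a, 4, w, 35, 26), (r, a, 6, p, 31, 26), (t, k, 17, m, 12, 16), (t, k, 17, m, 12, 18), (t, k, 9, c, 24, 16), (t, k, 9, c, 24, 18)}
Natural join on A: {(r, a, 4, w, 35, 26, 37), (r, a, 4, w, 35, 26, 4), (t, k, 9, c, 24, 16, 1), (t, k, 9, c, 24, 18, 1)}
Apply σ_{D > 24}; surviving tuples: {(r, a, 4, w, 35, 26, 37), (r, a, 4, w, 35, 26, 4)}
Apply σ_{E != 37}; surviving tuples: {(r, a, 4, w, 35, 26, 4)}
Keep only column(s) F, E: {(r, 4)}

{(r, 4)}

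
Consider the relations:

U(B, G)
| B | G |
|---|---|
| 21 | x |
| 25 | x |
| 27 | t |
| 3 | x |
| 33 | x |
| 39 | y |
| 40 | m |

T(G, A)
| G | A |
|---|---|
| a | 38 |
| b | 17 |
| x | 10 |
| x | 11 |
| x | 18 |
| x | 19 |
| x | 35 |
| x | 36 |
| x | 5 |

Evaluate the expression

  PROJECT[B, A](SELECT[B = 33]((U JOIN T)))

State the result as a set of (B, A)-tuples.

{(33, 10), (33, 11), (33, 18), (33, 19), (33, 35), (33, 36), (33, 5)}

Natural join on G: {(21, x, 10), (21, x, 11), (21, x, 18), (21, x, 19), (21, x, 35), (21, x, 36), (21, x, 5), (25, x, 10), (25, x, 11), (25, x, 18), (25, x, 19), (25, x, 35), (25, x, 36), (25, x, 5), (3, x, 10), (3, x, 11), (3, x, 18), (3, x, 19), (3, x, 35), (3, x, 36), (3, x, 5), (33, x, 10), (33, x, 11), (33, x, 18), (33, x, 19), (33, x, 35), (33, x, 36), (33, x, 5)}
σ[B = 33]: keep tuples satisfying B = 33 → {(33, x, 10), (33, x, 11), (33, x, 18), (33, x, 19), (33, x, 35), (33, x, 36), (33, x, 5)}
π[B, A]: project onto (B, A) → {(33, 10), (33, 11), (33, 18), (33, 19), (33, 35), (33, 36), (33, 5)}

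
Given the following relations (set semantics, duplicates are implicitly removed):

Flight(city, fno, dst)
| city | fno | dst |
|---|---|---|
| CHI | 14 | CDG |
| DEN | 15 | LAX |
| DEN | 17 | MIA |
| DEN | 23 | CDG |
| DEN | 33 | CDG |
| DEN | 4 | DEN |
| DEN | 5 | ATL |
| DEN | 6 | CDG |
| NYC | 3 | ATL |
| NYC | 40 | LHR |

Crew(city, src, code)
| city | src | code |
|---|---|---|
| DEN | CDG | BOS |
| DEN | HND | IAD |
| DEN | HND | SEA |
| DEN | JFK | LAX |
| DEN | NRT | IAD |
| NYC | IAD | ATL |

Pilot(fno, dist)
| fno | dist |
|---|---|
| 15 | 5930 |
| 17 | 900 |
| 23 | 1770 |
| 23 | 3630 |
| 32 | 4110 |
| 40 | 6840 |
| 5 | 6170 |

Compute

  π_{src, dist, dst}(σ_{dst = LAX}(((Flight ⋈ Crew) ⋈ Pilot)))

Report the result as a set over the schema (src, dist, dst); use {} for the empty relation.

Joining Flight and Crew on city yields {(DEN, 15, LAX, CDG, BOS), (DEN, 15, LAX, HND, IAD), (DEN, 15, LAX, HND, SEA), (DEN, 15, LAX, JFK, LAX), (DEN, 15, LAX, NRT, IAD), (DEN, 17, MIA, CDG, BOS), (DEN, 17, MIA, HND, IAD), (DEN, 17, MIA, HND, SEA), (DEN, 17, MIA, JFK, LAX), (DEN, 17, MIA, NRT, IAD), (DEN, 23, CDG, CDG, BOS), (DEN, 23, CDG, HND, IAD), (DEN, 23, CDG, HND, SEA), (DEN, 23, CDG, JFK, LAX), (DEN, 23, CDG, NRT, IAD), (DEN, 33, CDG, CDG, BOS), (DEN, 33, CDG, HND, IAD), (DEN, 33, CDG, HND, SEA), (DEN, 33, CDG, JFK, LAX), (DEN, 33, CDG, NRT, IAD), (DEN, 4, DEN, CDG, BOS), (DEN, 4, DEN, HND, IAD), (DEN, 4, DEN, HND, SEA), (DEN, 4, DEN, JFK, LAX), (DEN, 4, DEN, NRT, IAD), (DEN, 5, ATL, CDG, BOS), (DEN, 5, ATL, HND, IAD), (DEN, 5, ATL, HND, SEA), (DEN, 5, ATL, JFK, LAX), (DEN, 5, ATL, NRT, IAD), (DEN, 6, CDG, CDG, BOS), (DEN, 6, CDG, HND, IAD), (DEN, 6, CDG, HND, SEA), (DEN, 6, CDG, JFK, LAX), (DEN, 6, CDG, NRT, IAD), (NYC, 3, ATL, IAD, ATL), (NYC, 40, LHR, IAD, ATL)}.
Joining (Flight ⋈ Crew) and Pilot on fno yields {(DEN, 15, LAX, CDG, BOS, 5930), (DEN, 15, LAX, HND, IAD, 5930), (DEN, 15, LAX, HND, SEA, 5930), (DEN, 15, LAX, JFK, LAX, 5930), (DEN, 15, LAX, NRT, IAD, 5930), (DEN, 17, MIA, CDG, BOS, 900), (DEN, 17, MIA, HND, IAD, 900), (DEN, 17, MIA, HND, SEA, 900), (DEN, 17, MIA, JFK, LAX, 900), (DEN, 17, MIA, NRT, IAD, 900), (DEN, 23, CDG, CDG, BOS, 1770), (DEN, 23, CDG, CDG, BOS, 3630), (DEN, 23, CDG, HND, IAD, 1770), (DEN, 23, CDG, HND, IAD, 3630), (DEN, 23, CDG, HND, SEA, 1770), (DEN, 23, CDG, HND, SEA, 3630), (DEN, 23, CDG, JFK, LAX, 1770), (DEN, 23, CDG, JFK, LAX, 3630), (DEN, 23, CDG, NRT, IAD, 1770), (DEN, 23, CDG, NRT, IAD, 3630), (DEN, 5, ATL, CDG, BOS, 6170), (DEN, 5, ATL, HND, IAD, 6170), (DEN, 5, ATL, HND, SEA, 6170), (DEN, 5, ATL, JFK, LAX, 6170), (DEN, 5, ATL, NRT, IAD, 6170), (NYC, 40, LHR, IAD, ATL, 6840)}.
Selection dst = LAX: {(DEN, 15, LAX, CDG, BOS, 5930), (DEN, 15, LAX, HND, IAD, 5930), (DEN, 15, LAX, HND, SEA, 5930), (DEN, 15, LAX, JFK, LAX, 5930), (DEN, 15, LAX, NRT, IAD, 5930)}
π_{src, dist, dst} gives {(CDG, 5930, LAX), (HND, 5930, LAX), (JFK, 5930, LAX), (NRT, 5930, LAX)} (1 duplicate(s) eliminated).

{(CDG, 5930, LAX), (HND, 5930, LAX), (JFK, 5930, LAX), (NRT, 5930, LAX)}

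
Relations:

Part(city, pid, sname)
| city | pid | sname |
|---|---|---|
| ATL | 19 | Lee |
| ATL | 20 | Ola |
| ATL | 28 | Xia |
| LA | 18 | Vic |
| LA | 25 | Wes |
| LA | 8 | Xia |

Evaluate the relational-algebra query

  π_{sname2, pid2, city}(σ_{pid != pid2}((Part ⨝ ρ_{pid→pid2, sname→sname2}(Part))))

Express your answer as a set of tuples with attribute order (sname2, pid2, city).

ρ[pid→pid2, sname→sname2]: schema becomes (city, pid2, sname2); tuples unchanged.
Part ⋈ ρ_{pid→pid2, sname→sname2}(Part) (natural join on city): {(ATL, 19, Lee, 19, Lee), (ATL, 19, Lee, 20, Ola), (ATL, 19, Lee, 28, Xia), (ATL, 20, Ola, 19, Lee), (ATL, 20, Ola, 20, Ola), (ATL, 20, Ola, 28, Xia), (ATL, 28, Xia, 19, Lee), (ATL, 28, Xia, 20, Ola), (ATL, 28, Xia, 28, Xia), (LA, 18, Vic, 18, Vic), (LA, 18, Vic, 25, Wes), (LA, 18, Vic, 8, Xia), (LA, 25, Wes, 18, Vic), (LA, 25, Wes, 25, Wes), (LA, 25, Wes, 8, Xia), (LA, 8, Xia, 18, Vic), (LA, 8, Xia, 25, Wes), (LA, 8, Xia, 8, Xia)}
Apply σ_{pid != pid2}; surviving tuples: {(ATL, 19, Lee, 20, Ola), (ATL, 19, Lee, 28, Xia), (ATL, 20, Ola, 19, Lee), (ATL, 20, Ola, 28, Xia), (ATL, 28, Xia, 19, Lee), (ATL, 28, Xia, 20, Ola), (LA, 18, Vic, 25, Wes), (LA, 18, Vic, 8, Xia), (LA, 25, Wes, 18, Vic), (LA, 25, Wes, 8, Xia), (LA, 8, Xia, 18, Vic), (LA, 8, Xia, 25, Wes)}
Projecting to sname2, pid2, city (6 duplicate(s) eliminated): {(Lee, 19, ATL), (Ola, 20, ATL), (Vic, 18, LA), (Wes, 25, LA), (Xia, 28, ATL), (Xia, 8, LA)}

{(Lee, 19, ATL), (Ola, 20, ATL), (Vic, 18, LA), (Wes, 25, LA), (Xia, 28, ATL), (Xia, 8, LA)}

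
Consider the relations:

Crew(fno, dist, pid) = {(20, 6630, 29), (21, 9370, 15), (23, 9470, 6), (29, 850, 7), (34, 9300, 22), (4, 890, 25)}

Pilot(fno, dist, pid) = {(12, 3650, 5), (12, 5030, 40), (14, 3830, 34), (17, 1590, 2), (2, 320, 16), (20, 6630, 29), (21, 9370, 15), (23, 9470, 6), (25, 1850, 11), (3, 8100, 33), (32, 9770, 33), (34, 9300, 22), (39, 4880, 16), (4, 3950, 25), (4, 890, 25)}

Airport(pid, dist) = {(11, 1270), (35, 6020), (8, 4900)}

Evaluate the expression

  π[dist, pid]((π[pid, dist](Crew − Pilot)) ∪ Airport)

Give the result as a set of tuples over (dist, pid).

Set difference of the two operands is {(29, 850, 7)}.
π[pid, dist]: project onto (pid, dist) → {(7, 850)}
Set union of the two operands is {(11, 1270), (35, 6020), (7, 850), (8, 4900)}.
π[dist, pid]: project onto (dist, pid) → {(1270, 11), (4900, 8), (6020, 35), (850, 7)}

{(1270, 11), (4900, 8), (6020, 35), (850, 7)}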